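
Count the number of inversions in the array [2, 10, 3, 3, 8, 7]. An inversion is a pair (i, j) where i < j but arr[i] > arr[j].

Finding inversions in [2, 10, 3, 3, 8, 7]:

(1, 2): arr[1]=10 > arr[2]=3
(1, 3): arr[1]=10 > arr[3]=3
(1, 4): arr[1]=10 > arr[4]=8
(1, 5): arr[1]=10 > arr[5]=7
(4, 5): arr[4]=8 > arr[5]=7

Total inversions: 5

The array has 5 inversion(s): (1,2), (1,3), (1,4), (1,5), (4,5). Each pair (i,j) satisfies i < j and arr[i] > arr[j].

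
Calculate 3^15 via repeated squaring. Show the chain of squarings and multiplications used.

Computing 3^15 by squaring (build up from 3^1; each line after the first costs one multiplication):

3^1 = 3
3^2 = (3^1)^2 = 3^2 = 9
3^3 = 3 * 3^2 = 3 * 9 = 27
3^6 = (3^3)^2 = 27^2 = 729
3^7 = 3 * 3^6 = 3 * 729 = 2187
3^14 = (3^7)^2 = 2187^2 = 4782969
3^15 = 3 * 3^14 = 3 * 4782969 = 14348907

Result: 14348907
Multiplications needed: 6 (6 lines after 3^1)

3^15 = 14348907. Using exponentiation by squaring, this requires 6 multiplications. The key idea: if the exponent is even, square the half-power; if odd, multiply by the base once.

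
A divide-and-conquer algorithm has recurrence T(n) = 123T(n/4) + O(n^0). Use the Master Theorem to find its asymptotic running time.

Master Theorem for T(n) = 123T(n/4) + O(n^0):

a = 123, b = 4, c = 0
log_b(a) = log_4(123) = 3.4713

Case 1: c = 0 < log_4(123) = 3.4713
T(n) = O(n^(log_4 123))

For T(n) = 123T(n/4) + O(n^0): log_4(123) = 3.4713. This is Case 1 of the Master Theorem (c < log_b(a), work dominated by leaves), giving O(n^(log_4 123)).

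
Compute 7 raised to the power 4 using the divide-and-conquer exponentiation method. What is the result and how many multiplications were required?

Computing 7^4 by squaring (build up from 7^1; each line after the first costs one multiplication):

7^1 = 7
7^2 = (7^1)^2 = 7^2 = 49
7^4 = (7^2)^2 = 49^2 = 2401

Result: 2401
Multiplications needed: 2 (2 lines after 7^1)

7^4 = 2401. Using exponentiation by squaring, this requires 2 multiplications. The key idea: if the exponent is even, square the half-power; if odd, multiply by the base once.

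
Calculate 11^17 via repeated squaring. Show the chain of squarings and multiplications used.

Computing 11^17 by squaring (build up from 11^1; each line after the first costs one multiplication):

11^1 = 11
11^2 = (11^1)^2 = 11^2 = 121
11^4 = (11^2)^2 = 121^2 = 14641
11^8 = (11^4)^2 = 14641^2 = 214358881
11^16 = (11^8)^2 = 214358881^2 = 45949729863572161
11^17 = 11 * 11^16 = 11 * 45949729863572161 = 505447028499293771

Result: 505447028499293771
Multiplications needed: 5 (5 lines after 11^1)

11^17 = 505447028499293771. Using exponentiation by squaring, this requires 5 multiplications. The key idea: if the exponent is even, square the half-power; if odd, multiply by the base once.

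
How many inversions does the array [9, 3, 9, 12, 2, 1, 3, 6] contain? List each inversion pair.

Finding inversions in [9, 3, 9, 12, 2, 1, 3, 6]:

(0, 1): arr[0]=9 > arr[1]=3
(0, 4): arr[0]=9 > arr[4]=2
(0, 5): arr[0]=9 > arr[5]=1
(0, 6): arr[0]=9 > arr[6]=3
(0, 7): arr[0]=9 > arr[7]=6
(1, 4): arr[1]=3 > arr[4]=2
(1, 5): arr[1]=3 > arr[5]=1
(2, 4): arr[2]=9 > arr[4]=2
(2, 5): arr[2]=9 > arr[5]=1
(2, 6): arr[2]=9 > arr[6]=3
(2, 7): arr[2]=9 > arr[7]=6
(3, 4): arr[3]=12 > arr[4]=2
(3, 5): arr[3]=12 > arr[5]=1
(3, 6): arr[3]=12 > arr[6]=3
(3, 7): arr[3]=12 > arr[7]=6
(4, 5): arr[4]=2 > arr[5]=1

Total inversions: 16

The array has 16 inversion(s): (0,1), (0,4), (0,5), (0,6), (0,7), (1,4), (1,5), (2,4), (2,5), (2,6), (2,7), (3,4), (3,5), (3,6), (3,7), (4,5). Each pair (i,j) satisfies i < j and arr[i] > arr[j].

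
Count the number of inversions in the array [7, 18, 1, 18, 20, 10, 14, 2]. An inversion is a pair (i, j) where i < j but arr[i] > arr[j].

Finding inversions in [7, 18, 1, 18, 20, 10, 14, 2]:

(0, 2): arr[0]=7 > arr[2]=1
(0, 7): arr[0]=7 > arr[7]=2
(1, 2): arr[1]=18 > arr[2]=1
(1, 5): arr[1]=18 > arr[5]=10
(1, 6): arr[1]=18 > arr[6]=14
(1, 7): arr[1]=18 > arr[7]=2
(3, 5): arr[3]=18 > arr[5]=10
(3, 6): arr[3]=18 > arr[6]=14
(3, 7): arr[3]=18 > arr[7]=2
(4, 5): arr[4]=20 > arr[5]=10
(4, 6): arr[4]=20 > arr[6]=14
(4, 7): arr[4]=20 > arr[7]=2
(5, 7): arr[5]=10 > arr[7]=2
(6, 7): arr[6]=14 > arr[7]=2

Total inversions: 14

The array has 14 inversion(s): (0,2), (0,7), (1,2), (1,5), (1,6), (1,7), (3,5), (3,6), (3,7), (4,5), (4,6), (4,7), (5,7), (6,7). Each pair (i,j) satisfies i < j and arr[i] > arr[j].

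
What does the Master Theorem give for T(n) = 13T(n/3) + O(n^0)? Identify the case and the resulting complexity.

Master Theorem for T(n) = 13T(n/3) + O(n^0):

a = 13, b = 3, c = 0
log_b(a) = log_3(13) = 2.3347

Case 1: c = 0 < log_3(13) = 2.3347
T(n) = O(n^(log_3 13))

For T(n) = 13T(n/3) + O(n^0): log_3(13) = 2.3347. This is Case 1 of the Master Theorem (c < log_b(a), work dominated by leaves), giving O(n^(log_3 13)).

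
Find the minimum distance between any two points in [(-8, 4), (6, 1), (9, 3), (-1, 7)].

Computing all pairwise distances among 4 points:

d((-8, 4), (6, 1)) = 14.3178
d((-8, 4), (9, 3)) = 17.0294
d((-8, 4), (-1, 7)) = 7.6158
d((6, 1), (9, 3)) = 3.6056 <-- minimum
d((6, 1), (-1, 7)) = 9.2195
d((9, 3), (-1, 7)) = 10.7703

Closest pair: (6, 1) and (9, 3) with distance 3.6056

The closest pair is (6, 1) and (9, 3) with Euclidean distance 3.6056. For 4 points, brute-force pairwise comparison is shown above. For large n, the divide-and-conquer algorithm (sort by x, recurse on halves, check the dividing strip) achieves O(n log n).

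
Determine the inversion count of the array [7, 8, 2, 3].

Finding inversions in [7, 8, 2, 3]:

(0, 2): arr[0]=7 > arr[2]=2
(0, 3): arr[0]=7 > arr[3]=3
(1, 2): arr[1]=8 > arr[2]=2
(1, 3): arr[1]=8 > arr[3]=3

Total inversions: 4

The array has 4 inversion(s): (0,2), (0,3), (1,2), (1,3). Each pair (i,j) satisfies i < j and arr[i] > arr[j].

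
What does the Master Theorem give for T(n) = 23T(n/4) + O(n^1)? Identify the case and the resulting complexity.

Master Theorem for T(n) = 23T(n/4) + O(n^1):

a = 23, b = 4, c = 1
log_b(a) = log_4(23) = 2.2618

Case 1: c = 1 < log_4(23) = 2.2618
T(n) = O(n^(log_4 23))

For T(n) = 23T(n/4) + O(n^1): log_4(23) = 2.2618. This is Case 1 of the Master Theorem (c < log_b(a), work dominated by leaves), giving O(n^(log_4 23)).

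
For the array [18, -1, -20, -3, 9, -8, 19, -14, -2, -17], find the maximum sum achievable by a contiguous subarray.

Using Kadane's algorithm on [18, -1, -20, -3, 9, -8, 19, -14, -2, -17]:

Scanning through the array:
Position 1 (value -1): max_ending_here = 17, max_so_far = 18
Position 2 (value -20): max_ending_here = -3, max_so_far = 18
Position 3 (value -3): max_ending_here = -3, max_so_far = 18
Position 4 (value 9): max_ending_here = 9, max_so_far = 18
Position 5 (value -8): max_ending_here = 1, max_so_far = 18
Position 6 (value 19): max_ending_here = 20, max_so_far = 20
Position 7 (value -14): max_ending_here = 6, max_so_far = 20
Position 8 (value -2): max_ending_here = 4, max_so_far = 20
Position 9 (value -17): max_ending_here = -13, max_so_far = 20

Maximum subarray: [9, -8, 19]
Maximum sum: 20

The maximum subarray is [9, -8, 19] with sum 20. This subarray runs from index 4 to index 6.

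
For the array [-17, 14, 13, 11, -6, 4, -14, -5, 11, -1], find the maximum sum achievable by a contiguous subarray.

Using Kadane's algorithm on [-17, 14, 13, 11, -6, 4, -14, -5, 11, -1]:

Scanning through the array:
Position 1 (value 14): max_ending_here = 14, max_so_far = 14
Position 2 (value 13): max_ending_here = 27, max_so_far = 27
Position 3 (value 11): max_ending_here = 38, max_so_far = 38
Position 4 (value -6): max_ending_here = 32, max_so_far = 38
Position 5 (value 4): max_ending_here = 36, max_so_far = 38
Position 6 (value -14): max_ending_here = 22, max_so_far = 38
Position 7 (value -5): max_ending_here = 17, max_so_far = 38
Position 8 (value 11): max_ending_here = 28, max_so_far = 38
Position 9 (value -1): max_ending_here = 27, max_so_far = 38

Maximum subarray: [14, 13, 11]
Maximum sum: 38

The maximum subarray is [14, 13, 11] with sum 38. This subarray runs from index 1 to index 3.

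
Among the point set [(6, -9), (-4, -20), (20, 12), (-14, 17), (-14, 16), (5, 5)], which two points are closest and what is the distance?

Computing all pairwise distances among 6 points:

d((6, -9), (-4, -20)) = 14.8661
d((6, -9), (20, 12)) = 25.2389
d((6, -9), (-14, 17)) = 32.8024
d((6, -9), (-14, 16)) = 32.0156
d((6, -9), (5, 5)) = 14.0357
d((-4, -20), (20, 12)) = 40.0
d((-4, -20), (-14, 17)) = 38.3275
d((-4, -20), (-14, 16)) = 37.3631
d((-4, -20), (5, 5)) = 26.5707
d((20, 12), (-14, 17)) = 34.3657
d((20, 12), (-14, 16)) = 34.2345
d((20, 12), (5, 5)) = 16.5529
d((-14, 17), (-14, 16)) = 1.0 <-- minimum
d((-14, 17), (5, 5)) = 22.4722
d((-14, 16), (5, 5)) = 21.9545

Closest pair: (-14, 17) and (-14, 16) with distance 1.0

The closest pair is (-14, 17) and (-14, 16) with Euclidean distance 1.0. For 6 points, brute-force pairwise comparison is shown above. For large n, the divide-and-conquer algorithm (sort by x, recurse on halves, check the dividing strip) achieves O(n log n).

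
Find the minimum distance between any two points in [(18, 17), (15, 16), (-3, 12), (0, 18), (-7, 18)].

Computing all pairwise distances among 5 points:

d((18, 17), (15, 16)) = 3.1623 <-- minimum
d((18, 17), (-3, 12)) = 21.587
d((18, 17), (0, 18)) = 18.0278
d((18, 17), (-7, 18)) = 25.02
d((15, 16), (-3, 12)) = 18.4391
d((15, 16), (0, 18)) = 15.1327
d((15, 16), (-7, 18)) = 22.0907
d((-3, 12), (0, 18)) = 6.7082
d((-3, 12), (-7, 18)) = 7.2111
d((0, 18), (-7, 18)) = 7.0

Closest pair: (18, 17) and (15, 16) with distance 3.1623

The closest pair is (18, 17) and (15, 16) with Euclidean distance 3.1623. For 5 points, brute-force pairwise comparison is shown above. For large n, the divide-and-conquer algorithm (sort by x, recurse on halves, check the dividing strip) achieves O(n log n).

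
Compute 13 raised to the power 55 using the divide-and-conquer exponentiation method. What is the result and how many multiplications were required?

Computing 13^55 by squaring (build up from 13^1; each line after the first costs one multiplication):

13^1 = 13
13^2 = (13^1)^2 = 13^2 = 169
13^3 = 13 * 13^2 = 13 * 169 = 2197
13^6 = (13^3)^2 = 2197^2 = 4826809
13^12 = (13^6)^2 = 4826809^2 = 23298085122481
13^13 = 13 * 13^12 = 13 * 23298085122481 = 302875106592253
13^26 = (13^13)^2 = 302875106592253^2 = 91733330193268616658399616009
13^27 = 13 * 13^26 = 13 * 91733330193268616658399616009 = 1192533292512492016559195008117
13^54 = (13^27)^2 = 1192533292512492016559195008117^2 = 1422135653750684847524758738836375672734734444846971695885689
13^55 = 13 * 13^54 = 13 * 1422135653750684847524758738836375672734734444846971695885689 = 18487763498758903017821863604872883745551547783010632046513957

Result: 18487763498758903017821863604872883745551547783010632046513957
Multiplications needed: 9 (9 lines after 13^1)

13^55 = 18487763498758903017821863604872883745551547783010632046513957. Using exponentiation by squaring, this requires 9 multiplications. The key idea: if the exponent is even, square the half-power; if odd, multiply by the base once.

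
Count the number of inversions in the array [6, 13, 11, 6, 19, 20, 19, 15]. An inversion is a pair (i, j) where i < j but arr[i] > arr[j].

Finding inversions in [6, 13, 11, 6, 19, 20, 19, 15]:

(1, 2): arr[1]=13 > arr[2]=11
(1, 3): arr[1]=13 > arr[3]=6
(2, 3): arr[2]=11 > arr[3]=6
(4, 7): arr[4]=19 > arr[7]=15
(5, 6): arr[5]=20 > arr[6]=19
(5, 7): arr[5]=20 > arr[7]=15
(6, 7): arr[6]=19 > arr[7]=15

Total inversions: 7

The array has 7 inversion(s): (1,2), (1,3), (2,3), (4,7), (5,6), (5,7), (6,7). Each pair (i,j) satisfies i < j and arr[i] > arr[j].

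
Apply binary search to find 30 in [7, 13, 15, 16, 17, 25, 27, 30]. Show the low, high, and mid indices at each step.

Binary search for 30 in [7, 13, 15, 16, 17, 25, 27, 30]:

lo=0, hi=7, mid=3, arr[mid]=16 -> 16 < 30, search right half
lo=4, hi=7, mid=5, arr[mid]=25 -> 25 < 30, search right half
lo=6, hi=7, mid=6, arr[mid]=27 -> 27 < 30, search right half
lo=7, hi=7, mid=7, arr[mid]=30 -> Found target at index 7!

Binary search finds 30 at index 7 after 4 comparisons. The search repeatedly halves the search space by comparing with the middle element.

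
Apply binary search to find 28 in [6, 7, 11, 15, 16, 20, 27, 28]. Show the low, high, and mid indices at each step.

Binary search for 28 in [6, 7, 11, 15, 16, 20, 27, 28]:

lo=0, hi=7, mid=3, arr[mid]=15 -> 15 < 28, search right half
lo=4, hi=7, mid=5, arr[mid]=20 -> 20 < 28, search right half
lo=6, hi=7, mid=6, arr[mid]=27 -> 27 < 28, search right half
lo=7, hi=7, mid=7, arr[mid]=28 -> Found target at index 7!

Binary search finds 28 at index 7 after 4 comparisons. The search repeatedly halves the search space by comparing with the middle element.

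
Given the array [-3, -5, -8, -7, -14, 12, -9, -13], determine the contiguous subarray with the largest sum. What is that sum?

Using Kadane's algorithm on [-3, -5, -8, -7, -14, 12, -9, -13]:

Scanning through the array:
Position 1 (value -5): max_ending_here = -5, max_so_far = -3
Position 2 (value -8): max_ending_here = -8, max_so_far = -3
Position 3 (value -7): max_ending_here = -7, max_so_far = -3
Position 4 (value -14): max_ending_here = -14, max_so_far = -3
Position 5 (value 12): max_ending_here = 12, max_so_far = 12
Position 6 (value -9): max_ending_here = 3, max_so_far = 12
Position 7 (value -13): max_ending_here = -10, max_so_far = 12

Maximum subarray: [12]
Maximum sum: 12

The maximum subarray is [12] with sum 12. This subarray runs from index 5 to index 5.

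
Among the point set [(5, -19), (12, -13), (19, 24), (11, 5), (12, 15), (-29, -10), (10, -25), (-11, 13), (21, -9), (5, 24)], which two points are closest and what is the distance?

Computing all pairwise distances among 10 points:

d((5, -19), (12, -13)) = 9.2195
d((5, -19), (19, 24)) = 45.2217
d((5, -19), (11, 5)) = 24.7386
d((5, -19), (12, 15)) = 34.7131
d((5, -19), (-29, -10)) = 35.171
d((5, -19), (10, -25)) = 7.8102 <-- minimum
d((5, -19), (-11, 13)) = 35.7771
d((5, -19), (21, -9)) = 18.868
d((5, -19), (5, 24)) = 43.0
d((12, -13), (19, 24)) = 37.6563
d((12, -13), (11, 5)) = 18.0278
d((12, -13), (12, 15)) = 28.0
d((12, -13), (-29, -10)) = 41.1096
d((12, -13), (10, -25)) = 12.1655
d((12, -13), (-11, 13)) = 34.7131
d((12, -13), (21, -9)) = 9.8489
d((12, -13), (5, 24)) = 37.6563
d((19, 24), (11, 5)) = 20.6155
d((19, 24), (12, 15)) = 11.4018
d((19, 24), (-29, -10)) = 58.8218
d((19, 24), (10, -25)) = 49.8197
d((19, 24), (-11, 13)) = 31.9531
d((19, 24), (21, -9)) = 33.0606
d((19, 24), (5, 24)) = 14.0
d((11, 5), (12, 15)) = 10.0499
d((11, 5), (-29, -10)) = 42.72
d((11, 5), (10, -25)) = 30.0167
d((11, 5), (-11, 13)) = 23.4094
d((11, 5), (21, -9)) = 17.2047
d((11, 5), (5, 24)) = 19.9249
d((12, 15), (-29, -10)) = 48.0208
d((12, 15), (10, -25)) = 40.05
d((12, 15), (-11, 13)) = 23.0868
d((12, 15), (21, -9)) = 25.632
d((12, 15), (5, 24)) = 11.4018
d((-29, -10), (10, -25)) = 41.7852
d((-29, -10), (-11, 13)) = 29.2062
d((-29, -10), (21, -9)) = 50.01
d((-29, -10), (5, 24)) = 48.0833
d((10, -25), (-11, 13)) = 43.4166
d((10, -25), (21, -9)) = 19.4165
d((10, -25), (5, 24)) = 49.2544
d((-11, 13), (21, -9)) = 38.833
d((-11, 13), (5, 24)) = 19.4165
d((21, -9), (5, 24)) = 36.6742

Closest pair: (5, -19) and (10, -25) with distance 7.8102

The closest pair is (5, -19) and (10, -25) with Euclidean distance 7.8102. For 10 points, brute-force pairwise comparison is shown above. For large n, the divide-and-conquer algorithm (sort by x, recurse on halves, check the dividing strip) achieves O(n log n).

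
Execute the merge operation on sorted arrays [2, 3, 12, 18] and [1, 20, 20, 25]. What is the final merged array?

Merging process:

Compare 2 vs 1: take 1 from right. Merged: [1]
Compare 2 vs 20: take 2 from left. Merged: [1, 2]
Compare 3 vs 20: take 3 from left. Merged: [1, 2, 3]
Compare 12 vs 20: take 12 from left. Merged: [1, 2, 3, 12]
Compare 18 vs 20: take 18 from left. Merged: [1, 2, 3, 12, 18]
Append remaining from right: [20, 20, 25]. Merged: [1, 2, 3, 12, 18, 20, 20, 25]

Final merged array: [1, 2, 3, 12, 18, 20, 20, 25]
Total comparisons: 5

The merged array is [1, 2, 3, 12, 18, 20, 20, 25], requiring 5 comparisons. The merge step runs in O(n) time where n is the total number of elements.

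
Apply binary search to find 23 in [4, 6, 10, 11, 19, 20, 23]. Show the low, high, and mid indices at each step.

Binary search for 23 in [4, 6, 10, 11, 19, 20, 23]:

lo=0, hi=6, mid=3, arr[mid]=11 -> 11 < 23, search right half
lo=4, hi=6, mid=5, arr[mid]=20 -> 20 < 23, search right half
lo=6, hi=6, mid=6, arr[mid]=23 -> Found target at index 6!

Binary search finds 23 at index 6 after 3 comparisons. The search repeatedly halves the search space by comparing with the middle element.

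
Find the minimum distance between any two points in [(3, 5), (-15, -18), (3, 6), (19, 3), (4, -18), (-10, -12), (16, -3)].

Computing all pairwise distances among 7 points:

d((3, 5), (-15, -18)) = 29.2062
d((3, 5), (3, 6)) = 1.0 <-- minimum
d((3, 5), (19, 3)) = 16.1245
d((3, 5), (4, -18)) = 23.0217
d((3, 5), (-10, -12)) = 21.4009
d((3, 5), (16, -3)) = 15.2643
d((-15, -18), (3, 6)) = 30.0
d((-15, -18), (19, 3)) = 39.9625
d((-15, -18), (4, -18)) = 19.0
d((-15, -18), (-10, -12)) = 7.8102
d((-15, -18), (16, -3)) = 34.4384
d((3, 6), (19, 3)) = 16.2788
d((3, 6), (4, -18)) = 24.0208
d((3, 6), (-10, -12)) = 22.2036
d((3, 6), (16, -3)) = 15.8114
d((19, 3), (4, -18)) = 25.807
d((19, 3), (-10, -12)) = 32.6497
d((19, 3), (16, -3)) = 6.7082
d((4, -18), (-10, -12)) = 15.2315
d((4, -18), (16, -3)) = 19.2094
d((-10, -12), (16, -3)) = 27.5136

Closest pair: (3, 5) and (3, 6) with distance 1.0

The closest pair is (3, 5) and (3, 6) with Euclidean distance 1.0. For 7 points, brute-force pairwise comparison is shown above. For large n, the divide-and-conquer algorithm (sort by x, recurse on halves, check the dividing strip) achieves O(n log n).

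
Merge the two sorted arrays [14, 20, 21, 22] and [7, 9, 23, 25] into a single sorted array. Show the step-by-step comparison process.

Merging process:

Compare 14 vs 7: take 7 from right. Merged: [7]
Compare 14 vs 9: take 9 from right. Merged: [7, 9]
Compare 14 vs 23: take 14 from left. Merged: [7, 9, 14]
Compare 20 vs 23: take 20 from left. Merged: [7, 9, 14, 20]
Compare 21 vs 23: take 21 from left. Merged: [7, 9, 14, 20, 21]
Compare 22 vs 23: take 22 from left. Merged: [7, 9, 14, 20, 21, 22]
Append remaining from right: [23, 25]. Merged: [7, 9, 14, 20, 21, 22, 23, 25]

Final merged array: [7, 9, 14, 20, 21, 22, 23, 25]
Total comparisons: 6

The merged array is [7, 9, 14, 20, 21, 22, 23, 25], requiring 6 comparisons. The merge step runs in O(n) time where n is the total number of elements.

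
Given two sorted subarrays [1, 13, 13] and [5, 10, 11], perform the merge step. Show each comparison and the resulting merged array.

Merging process:

Compare 1 vs 5: take 1 from left. Merged: [1]
Compare 13 vs 5: take 5 from right. Merged: [1, 5]
Compare 13 vs 10: take 10 from right. Merged: [1, 5, 10]
Compare 13 vs 11: take 11 from right. Merged: [1, 5, 10, 11]
Append remaining from left: [13, 13]. Merged: [1, 5, 10, 11, 13, 13]

Final merged array: [1, 5, 10, 11, 13, 13]
Total comparisons: 4

The merged array is [1, 5, 10, 11, 13, 13], requiring 4 comparisons. The merge step runs in O(n) time where n is the total number of elements.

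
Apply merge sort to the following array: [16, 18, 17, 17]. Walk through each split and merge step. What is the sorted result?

Merge sort trace:

Split: [16, 18, 17, 17] -> [16, 18] and [17, 17]
  Split: [16, 18] -> [16] and [18]
  Merge: [16] + [18] -> [16, 18]
  Split: [17, 17] -> [17] and [17]
  Merge: [17] + [17] -> [17, 17]
Merge: [16, 18] + [17, 17] -> [16, 17, 17, 18]

Final sorted array: [16, 17, 17, 18]

The merge sort proceeds by recursively splitting the array and merging sorted halves.
After all merges, the sorted array is [16, 17, 17, 18].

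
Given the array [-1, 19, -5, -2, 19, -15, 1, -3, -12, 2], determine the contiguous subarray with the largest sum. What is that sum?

Using Kadane's algorithm on [-1, 19, -5, -2, 19, -15, 1, -3, -12, 2]:

Scanning through the array:
Position 1 (value 19): max_ending_here = 19, max_so_far = 19
Position 2 (value -5): max_ending_here = 14, max_so_far = 19
Position 3 (value -2): max_ending_here = 12, max_so_far = 19
Position 4 (value 19): max_ending_here = 31, max_so_far = 31
Position 5 (value -15): max_ending_here = 16, max_so_far = 31
Position 6 (value 1): max_ending_here = 17, max_so_far = 31
Position 7 (value -3): max_ending_here = 14, max_so_far = 31
Position 8 (value -12): max_ending_here = 2, max_so_far = 31
Position 9 (value 2): max_ending_here = 4, max_so_far = 31

Maximum subarray: [19, -5, -2, 19]
Maximum sum: 31

The maximum subarray is [19, -5, -2, 19] with sum 31. This subarray runs from index 1 to index 4.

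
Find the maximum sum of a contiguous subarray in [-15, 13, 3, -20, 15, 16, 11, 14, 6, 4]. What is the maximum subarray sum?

Using Kadane's algorithm on [-15, 13, 3, -20, 15, 16, 11, 14, 6, 4]:

Scanning through the array:
Position 1 (value 13): max_ending_here = 13, max_so_far = 13
Position 2 (value 3): max_ending_here = 16, max_so_far = 16
Position 3 (value -20): max_ending_here = -4, max_so_far = 16
Position 4 (value 15): max_ending_here = 15, max_so_far = 16
Position 5 (value 16): max_ending_here = 31, max_so_far = 31
Position 6 (value 11): max_ending_here = 42, max_so_far = 42
Position 7 (value 14): max_ending_here = 56, max_so_far = 56
Position 8 (value 6): max_ending_here = 62, max_so_far = 62
Position 9 (value 4): max_ending_here = 66, max_so_far = 66

Maximum subarray: [15, 16, 11, 14, 6, 4]
Maximum sum: 66

The maximum subarray is [15, 16, 11, 14, 6, 4] with sum 66. This subarray runs from index 4 to index 9.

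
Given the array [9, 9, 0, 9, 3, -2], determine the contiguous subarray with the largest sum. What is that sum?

Using Kadane's algorithm on [9, 9, 0, 9, 3, -2]:

Scanning through the array:
Position 1 (value 9): max_ending_here = 18, max_so_far = 18
Position 2 (value 0): max_ending_here = 18, max_so_far = 18
Position 3 (value 9): max_ending_here = 27, max_so_far = 27
Position 4 (value 3): max_ending_here = 30, max_so_far = 30
Position 5 (value -2): max_ending_here = 28, max_so_far = 30

Maximum subarray: [9, 9, 0, 9, 3]
Maximum sum: 30

The maximum subarray is [9, 9, 0, 9, 3] with sum 30. This subarray runs from index 0 to index 4.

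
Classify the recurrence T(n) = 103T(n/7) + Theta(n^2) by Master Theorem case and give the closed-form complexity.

Master Theorem for T(n) = 103T(n/7) + O(n^2):

a = 103, b = 7, c = 2
log_b(a) = log_7(103) = 2.3818

Case 1: c = 2 < log_7(103) = 2.3818
T(n) = O(n^(log_7 103))

For T(n) = 103T(n/7) + O(n^2): log_7(103) = 2.3818. This is Case 1 of the Master Theorem (c < log_b(a), work dominated by leaves), giving O(n^(log_7 103)).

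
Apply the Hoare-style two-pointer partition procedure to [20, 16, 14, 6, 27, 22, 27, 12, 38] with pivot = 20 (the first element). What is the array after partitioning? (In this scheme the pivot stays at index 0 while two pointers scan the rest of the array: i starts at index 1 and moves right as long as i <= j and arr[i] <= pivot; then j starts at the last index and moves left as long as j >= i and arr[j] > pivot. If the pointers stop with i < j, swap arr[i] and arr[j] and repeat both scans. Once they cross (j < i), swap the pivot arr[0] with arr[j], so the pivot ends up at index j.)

Hoare-style two-pointer partition with pivot = 20:

Initial array: [20, 16, 14, 6, 27, 22, 27, 12, 38]

Pointers start at i = 1, j = 8.
i stops at index 4 (arr[4]=27 > 20), j stops at index 7 (arr[7]=12 <= 20): swap arr[4] and arr[7], array becomes [20, 16, 14, 6, 12, 22, 27, 27, 38]
i ends at 5, j ends at 4: the pointers have crossed (j < i), so scanning stops.

Swap pivot arr[0] with arr[4] to place pivot at position 4: [12, 16, 14, 6, 20, 22, 27, 27, 38]
Pivot position: 4

After partitioning with pivot 20, the array becomes [12, 16, 14, 6, 20, 22, 27, 27, 38]. The pivot is placed at index 4. All elements to the left of the pivot are <= 20, and all elements to the right are > 20.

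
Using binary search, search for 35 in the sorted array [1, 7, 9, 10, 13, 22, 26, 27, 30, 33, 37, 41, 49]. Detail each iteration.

Binary search for 35 in [1, 7, 9, 10, 13, 22, 26, 27, 30, 33, 37, 41, 49]:

lo=0, hi=12, mid=6, arr[mid]=26 -> 26 < 35, search right half
lo=7, hi=12, mid=9, arr[mid]=33 -> 33 < 35, search right half
lo=10, hi=12, mid=11, arr[mid]=41 -> 41 > 35, search left half
lo=10, hi=10, mid=10, arr[mid]=37 -> 37 > 35, search left half
lo=10 > hi=9, target 35 not found

Binary search determines that 35 is not in the array after 4 comparisons. The search space was exhausted without finding the target.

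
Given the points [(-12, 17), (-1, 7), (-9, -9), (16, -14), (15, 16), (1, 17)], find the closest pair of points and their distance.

Computing all pairwise distances among 6 points:

d((-12, 17), (-1, 7)) = 14.8661
d((-12, 17), (-9, -9)) = 26.1725
d((-12, 17), (16, -14)) = 41.7732
d((-12, 17), (15, 16)) = 27.0185
d((-12, 17), (1, 17)) = 13.0
d((-1, 7), (-9, -9)) = 17.8885
d((-1, 7), (16, -14)) = 27.0185
d((-1, 7), (15, 16)) = 18.3576
d((-1, 7), (1, 17)) = 10.198 <-- minimum
d((-9, -9), (16, -14)) = 25.4951
d((-9, -9), (15, 16)) = 34.6554
d((-9, -9), (1, 17)) = 27.8568
d((16, -14), (15, 16)) = 30.0167
d((16, -14), (1, 17)) = 34.4384
d((15, 16), (1, 17)) = 14.0357

Closest pair: (-1, 7) and (1, 17) with distance 10.198

The closest pair is (-1, 7) and (1, 17) with Euclidean distance 10.198. For 6 points, brute-force pairwise comparison is shown above. For large n, the divide-and-conquer algorithm (sort by x, recurse on halves, check the dividing strip) achieves O(n log n).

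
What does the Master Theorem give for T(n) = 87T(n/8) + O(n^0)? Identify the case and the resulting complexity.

Master Theorem for T(n) = 87T(n/8) + O(n^0):

a = 87, b = 8, c = 0
log_b(a) = log_8(87) = 2.1476

Case 1: c = 0 < log_8(87) = 2.1476
T(n) = O(n^(log_8 87))

For T(n) = 87T(n/8) + O(n^0): log_8(87) = 2.1476. This is Case 1 of the Master Theorem (c < log_b(a), work dominated by leaves), giving O(n^(log_8 87)).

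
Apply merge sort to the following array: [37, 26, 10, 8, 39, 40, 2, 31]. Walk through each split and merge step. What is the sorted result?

Merge sort trace:

Split: [37, 26, 10, 8, 39, 40, 2, 31] -> [37, 26, 10, 8] and [39, 40, 2, 31]
  Split: [37, 26, 10, 8] -> [37, 26] and [10, 8]
    Split: [37, 26] -> [37] and [26]
    Merge: [37] + [26] -> [26, 37]
    Split: [10, 8] -> [10] and [8]
    Merge: [10] + [8] -> [8, 10]
  Merge: [26, 37] + [8, 10] -> [8, 10, 26, 37]
  Split: [39, 40, 2, 31] -> [39, 40] and [2, 31]
    Split: [39, 40] -> [39] and [40]
    Merge: [39] + [40] -> [39, 40]
    Split: [2, 31] -> [2] and [31]
    Merge: [2] + [31] -> [2, 31]
  Merge: [39, 40] + [2, 31] -> [2, 31, 39, 40]
Merge: [8, 10, 26, 37] + [2, 31, 39, 40] -> [2, 8, 10, 26, 31, 37, 39, 40]

Final sorted array: [2, 8, 10, 26, 31, 37, 39, 40]

The merge sort proceeds by recursively splitting the array and merging sorted halves.
After all merges, the sorted array is [2, 8, 10, 26, 31, 37, 39, 40].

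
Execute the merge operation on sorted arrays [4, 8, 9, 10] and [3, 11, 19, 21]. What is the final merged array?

Merging process:

Compare 4 vs 3: take 3 from right. Merged: [3]
Compare 4 vs 11: take 4 from left. Merged: [3, 4]
Compare 8 vs 11: take 8 from left. Merged: [3, 4, 8]
Compare 9 vs 11: take 9 from left. Merged: [3, 4, 8, 9]
Compare 10 vs 11: take 10 from left. Merged: [3, 4, 8, 9, 10]
Append remaining from right: [11, 19, 21]. Merged: [3, 4, 8, 9, 10, 11, 19, 21]

Final merged array: [3, 4, 8, 9, 10, 11, 19, 21]
Total comparisons: 5

The merged array is [3, 4, 8, 9, 10, 11, 19, 21], requiring 5 comparisons. The merge step runs in O(n) time where n is the total number of elements.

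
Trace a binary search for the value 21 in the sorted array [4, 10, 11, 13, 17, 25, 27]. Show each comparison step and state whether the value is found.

Binary search for 21 in [4, 10, 11, 13, 17, 25, 27]:

lo=0, hi=6, mid=3, arr[mid]=13 -> 13 < 21, search right half
lo=4, hi=6, mid=5, arr[mid]=25 -> 25 > 21, search left half
lo=4, hi=4, mid=4, arr[mid]=17 -> 17 < 21, search right half
lo=5 > hi=4, target 21 not found

Binary search determines that 21 is not in the array after 3 comparisons. The search space was exhausted without finding the target.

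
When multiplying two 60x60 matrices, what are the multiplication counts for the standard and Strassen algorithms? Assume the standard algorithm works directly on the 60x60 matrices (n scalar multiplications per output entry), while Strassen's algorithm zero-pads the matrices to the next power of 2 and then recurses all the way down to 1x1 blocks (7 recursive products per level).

Matrix multiplication for 60x60 matrices:

Strassen's algorithm requires power-of-2 dimensions. Pad 60x60 to 64x64 (next power of 2).

Standard algorithm: 60^3 = 216000 multiplications
Strassen's algorithm: 7^(log2(64)) = 7^6 = 117649 multiplications
Savings: 216000 - 117649 = 98351 multiplications

Standard: 216000 multiplications (60^3). Strassen: 117649 multiplications (7^6, after padding to 64x64). Strassen reduces 8 recursive multiplications to 7 at each level.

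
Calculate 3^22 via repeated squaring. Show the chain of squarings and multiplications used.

Computing 3^22 by squaring (build up from 3^1; each line after the first costs one multiplication):

3^1 = 3
3^2 = (3^1)^2 = 3^2 = 9
3^4 = (3^2)^2 = 9^2 = 81
3^5 = 3 * 3^4 = 3 * 81 = 243
3^10 = (3^5)^2 = 243^2 = 59049
3^11 = 3 * 3^10 = 3 * 59049 = 177147
3^22 = (3^11)^2 = 177147^2 = 31381059609

Result: 31381059609
Multiplications needed: 6 (6 lines after 3^1)

3^22 = 31381059609. Using exponentiation by squaring, this requires 6 multiplications. The key idea: if the exponent is even, square the half-power; if odd, multiply by the base once.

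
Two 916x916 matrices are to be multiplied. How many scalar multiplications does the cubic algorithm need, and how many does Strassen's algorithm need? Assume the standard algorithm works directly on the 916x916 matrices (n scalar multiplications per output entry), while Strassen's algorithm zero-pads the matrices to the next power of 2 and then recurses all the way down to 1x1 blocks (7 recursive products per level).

Matrix multiplication for 916x916 matrices:

Strassen's algorithm requires power-of-2 dimensions. Pad 916x916 to 1024x1024 (next power of 2).

Standard algorithm: 916^3 = 768575296 multiplications
Strassen's algorithm: 7^(log2(1024)) = 7^10 = 282475249 multiplications
Savings: 768575296 - 282475249 = 486100047 multiplications

Standard: 768575296 multiplications (916^3). Strassen: 282475249 multiplications (7^10, after padding to 1024x1024). Strassen reduces 8 recursive multiplications to 7 at each level.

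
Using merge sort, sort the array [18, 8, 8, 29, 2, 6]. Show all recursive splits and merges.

Merge sort trace:

Split: [18, 8, 8, 29, 2, 6] -> [18, 8, 8] and [29, 2, 6]
  Split: [18, 8, 8] -> [18] and [8, 8]
    Split: [8, 8] -> [8] and [8]
    Merge: [8] + [8] -> [8, 8]
  Merge: [18] + [8, 8] -> [8, 8, 18]
  Split: [29, 2, 6] -> [29] and [2, 6]
    Split: [2, 6] -> [2] and [6]
    Merge: [2] + [6] -> [2, 6]
  Merge: [29] + [2, 6] -> [2, 6, 29]
Merge: [8, 8, 18] + [2, 6, 29] -> [2, 6, 8, 8, 18, 29]

Final sorted array: [2, 6, 8, 8, 18, 29]

The merge sort proceeds by recursively splitting the array and merging sorted halves.
After all merges, the sorted array is [2, 6, 8, 8, 18, 29].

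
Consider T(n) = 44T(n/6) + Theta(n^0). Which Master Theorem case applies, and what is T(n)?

Master Theorem for T(n) = 44T(n/6) + O(n^0):

a = 44, b = 6, c = 0
log_b(a) = log_6(44) = 2.1120

Case 1: c = 0 < log_6(44) = 2.1120
T(n) = O(n^(log_6 44))

For T(n) = 44T(n/6) + O(n^0): log_6(44) = 2.1120. This is Case 1 of the Master Theorem (c < log_b(a), work dominated by leaves), giving O(n^(log_6 44)).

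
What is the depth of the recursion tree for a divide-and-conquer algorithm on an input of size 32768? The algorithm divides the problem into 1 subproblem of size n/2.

For divide and conquer with division factor 2:

Problem sizes at each level:
Level 0: 32768
Level 1: 16384
Level 2: 8192
Level 3: 4096
Level 4: 2048
Level 5: 1024
Level 6: 512
Level 7: 256
Level 8: 128
Level 9: 64
Level 10: 32
Level 11: 16
Level 12: 8
Level 13: 4
Level 14: 2
Level 15: 1

The root is level 0 and the size-1 base case is level 15 (the tree spans levels 0 through 15, i.e. 16 levels counting the root), so the depth is the number of divisions: log_2(32768) = 15

The recursion tree depth is log_2(32768) = 15. At each level, the problem size is divided by 2, so it takes 15 divisions to reduce to a base case of size 1. The algorithm makes 1 recursive call at each level.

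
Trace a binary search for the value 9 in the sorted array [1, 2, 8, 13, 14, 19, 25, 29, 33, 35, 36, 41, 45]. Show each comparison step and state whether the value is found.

Binary search for 9 in [1, 2, 8, 13, 14, 19, 25, 29, 33, 35, 36, 41, 45]:

lo=0, hi=12, mid=6, arr[mid]=25 -> 25 > 9, search left half
lo=0, hi=5, mid=2, arr[mid]=8 -> 8 < 9, search right half
lo=3, hi=5, mid=4, arr[mid]=14 -> 14 > 9, search left half
lo=3, hi=3, mid=3, arr[mid]=13 -> 13 > 9, search left half
lo=3 > hi=2, target 9 not found

Binary search determines that 9 is not in the array after 4 comparisons. The search space was exhausted without finding the target.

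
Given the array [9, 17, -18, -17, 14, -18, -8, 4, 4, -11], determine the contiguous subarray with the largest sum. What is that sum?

Using Kadane's algorithm on [9, 17, -18, -17, 14, -18, -8, 4, 4, -11]:

Scanning through the array:
Position 1 (value 17): max_ending_here = 26, max_so_far = 26
Position 2 (value -18): max_ending_here = 8, max_so_far = 26
Position 3 (value -17): max_ending_here = -9, max_so_far = 26
Position 4 (value 14): max_ending_here = 14, max_so_far = 26
Position 5 (value -18): max_ending_here = -4, max_so_far = 26
Position 6 (value -8): max_ending_here = -8, max_so_far = 26
Position 7 (value 4): max_ending_here = 4, max_so_far = 26
Position 8 (value 4): max_ending_here = 8, max_so_far = 26
Position 9 (value -11): max_ending_here = -3, max_so_far = 26

Maximum subarray: [9, 17]
Maximum sum: 26

The maximum subarray is [9, 17] with sum 26. This subarray runs from index 0 to index 1.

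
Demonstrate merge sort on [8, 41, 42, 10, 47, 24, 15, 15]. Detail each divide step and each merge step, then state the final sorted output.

Merge sort trace:

Split: [8, 41, 42, 10, 47, 24, 15, 15] -> [8, 41, 42, 10] and [47, 24, 15, 15]
  Split: [8, 41, 42, 10] -> [8, 41] and [42, 10]
    Split: [8, 41] -> [8] and [41]
    Merge: [8] + [41] -> [8, 41]
    Split: [42, 10] -> [42] and [10]
    Merge: [42] + [10] -> [10, 42]
  Merge: [8, 41] + [10, 42] -> [8, 10, 41, 42]
  Split: [47, 24, 15, 15] -> [47, 24] and [15, 15]
    Split: [47, 24] -> [47] and [24]
    Merge: [47] + [24] -> [24, 47]
    Split: [15, 15] -> [15] and [15]
    Merge: [15] + [15] -> [15, 15]
  Merge: [24, 47] + [15, 15] -> [15, 15, 24, 47]
Merge: [8, 10, 41, 42] + [15, 15, 24, 47] -> [8, 10, 15, 15, 24, 41, 42, 47]

Final sorted array: [8, 10, 15, 15, 24, 41, 42, 47]

The merge sort proceeds by recursively splitting the array and merging sorted halves.
After all merges, the sorted array is [8, 10, 15, 15, 24, 41, 42, 47].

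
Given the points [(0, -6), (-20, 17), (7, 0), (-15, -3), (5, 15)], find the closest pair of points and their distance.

Computing all pairwise distances among 5 points:

d((0, -6), (-20, 17)) = 30.4795
d((0, -6), (7, 0)) = 9.2195 <-- minimum
d((0, -6), (-15, -3)) = 15.2971
d((0, -6), (5, 15)) = 21.587
d((-20, 17), (7, 0)) = 31.9061
d((-20, 17), (-15, -3)) = 20.6155
d((-20, 17), (5, 15)) = 25.0799
d((7, 0), (-15, -3)) = 22.2036
d((7, 0), (5, 15)) = 15.1327
d((-15, -3), (5, 15)) = 26.9072

Closest pair: (0, -6) and (7, 0) with distance 9.2195

The closest pair is (0, -6) and (7, 0) with Euclidean distance 9.2195. For 5 points, brute-force pairwise comparison is shown above. For large n, the divide-and-conquer algorithm (sort by x, recurse on halves, check the dividing strip) achieves O(n log n).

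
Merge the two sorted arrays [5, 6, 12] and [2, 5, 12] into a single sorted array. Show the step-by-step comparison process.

Merging process:

Compare 5 vs 2: take 2 from right. Merged: [2]
Compare 5 vs 5: take 5 from left. Merged: [2, 5]
Compare 6 vs 5: take 5 from right. Merged: [2, 5, 5]
Compare 6 vs 12: take 6 from left. Merged: [2, 5, 5, 6]
Compare 12 vs 12: take 12 from left. Merged: [2, 5, 5, 6, 12]
Append remaining from right: [12]. Merged: [2, 5, 5, 6, 12, 12]

Final merged array: [2, 5, 5, 6, 12, 12]
Total comparisons: 5

The merged array is [2, 5, 5, 6, 12, 12], requiring 5 comparisons. The merge step runs in O(n) time where n is the total number of elements.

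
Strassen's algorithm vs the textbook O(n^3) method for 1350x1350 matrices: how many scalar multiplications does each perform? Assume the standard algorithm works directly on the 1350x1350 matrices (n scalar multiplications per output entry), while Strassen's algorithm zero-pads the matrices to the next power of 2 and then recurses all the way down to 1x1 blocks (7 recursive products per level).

Matrix multiplication for 1350x1350 matrices:

Strassen's algorithm requires power-of-2 dimensions. Pad 1350x1350 to 2048x2048 (next power of 2).

Standard algorithm: 1350^3 = 2460375000 multiplications
Strassen's algorithm: 7^(log2(2048)) = 7^11 = 1977326743 multiplications
Savings: 2460375000 - 1977326743 = 483048257 multiplications

Standard: 2460375000 multiplications (1350^3). Strassen: 1977326743 multiplications (7^11, after padding to 2048x2048). Strassen reduces 8 recursive multiplications to 7 at each level.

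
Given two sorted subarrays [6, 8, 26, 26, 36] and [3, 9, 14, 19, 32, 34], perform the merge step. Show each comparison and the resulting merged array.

Merging process:

Compare 6 vs 3: take 3 from right. Merged: [3]
Compare 6 vs 9: take 6 from left. Merged: [3, 6]
Compare 8 vs 9: take 8 from left. Merged: [3, 6, 8]
Compare 26 vs 9: take 9 from right. Merged: [3, 6, 8, 9]
Compare 26 vs 14: take 14 from right. Merged: [3, 6, 8, 9, 14]
Compare 26 vs 19: take 19 from right. Merged: [3, 6, 8, 9, 14, 19]
Compare 26 vs 32: take 26 from left. Merged: [3, 6, 8, 9, 14, 19, 26]
Compare 26 vs 32: take 26 from left. Merged: [3, 6, 8, 9, 14, 19, 26, 26]
Compare 36 vs 32: take 32 from right. Merged: [3, 6, 8, 9, 14, 19, 26, 26, 32]
Compare 36 vs 34: take 34 from right. Merged: [3, 6, 8, 9, 14, 19, 26, 26, 32, 34]
Append remaining from left: [36]. Merged: [3, 6, 8, 9, 14, 19, 26, 26, 32, 34, 36]

Final merged array: [3, 6, 8, 9, 14, 19, 26, 26, 32, 34, 36]
Total comparisons: 10

The merged array is [3, 6, 8, 9, 14, 19, 26, 26, 32, 34, 36], requiring 10 comparisons. The merge step runs in O(n) time where n is the total number of elements.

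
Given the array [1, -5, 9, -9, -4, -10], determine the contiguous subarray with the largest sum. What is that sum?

Using Kadane's algorithm on [1, -5, 9, -9, -4, -10]:

Scanning through the array:
Position 1 (value -5): max_ending_here = -4, max_so_far = 1
Position 2 (value 9): max_ending_here = 9, max_so_far = 9
Position 3 (value -9): max_ending_here = 0, max_so_far = 9
Position 4 (value -4): max_ending_here = -4, max_so_far = 9
Position 5 (value -10): max_ending_here = -10, max_so_far = 9

Maximum subarray: [9]
Maximum sum: 9

The maximum subarray is [9] with sum 9. This subarray runs from index 2 to index 2.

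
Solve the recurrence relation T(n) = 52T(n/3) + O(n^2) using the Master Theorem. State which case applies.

Master Theorem for T(n) = 52T(n/3) + O(n^2):

a = 52, b = 3, c = 2
log_b(a) = log_3(52) = 3.5966

Case 1: c = 2 < log_3(52) = 3.5966
T(n) = O(n^(log_3 52))

For T(n) = 52T(n/3) + O(n^2): log_3(52) = 3.5966. This is Case 1 of the Master Theorem (c < log_b(a), work dominated by leaves), giving O(n^(log_3 52)).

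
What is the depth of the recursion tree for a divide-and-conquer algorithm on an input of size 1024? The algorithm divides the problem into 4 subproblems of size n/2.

For divide and conquer with division factor 2:

Problem sizes at each level:
Level 0: 1024
Level 1: 512
Level 2: 256
Level 3: 128
Level 4: 64
Level 5: 32
Level 6: 16
Level 7: 8
Level 8: 4
Level 9: 2
Level 10: 1

The root is level 0 and the size-1 base case is level 10 (the tree spans levels 0 through 10, i.e. 11 levels counting the root), so the depth is the number of divisions: log_2(1024) = 10

The recursion tree depth is log_2(1024) = 10. At each level, the problem size is divided by 2, so it takes 10 divisions to reduce to a base case of size 1. The algorithm makes 4 recursive calls at each level.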